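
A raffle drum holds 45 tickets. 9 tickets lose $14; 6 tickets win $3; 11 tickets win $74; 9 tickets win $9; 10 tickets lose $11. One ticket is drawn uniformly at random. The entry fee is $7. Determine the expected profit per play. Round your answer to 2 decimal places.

E[payout] = (9/45)·(-14) + (6/45)·3 + (11/45)·74 + (9/45)·9 + (10/45)·(-11) = 677/45
Expected profit = 677/45 − 7 = 362/45 ≈ $8.04

$8.04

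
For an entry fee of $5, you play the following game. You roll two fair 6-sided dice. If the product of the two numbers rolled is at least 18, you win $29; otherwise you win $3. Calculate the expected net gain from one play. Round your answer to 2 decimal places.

E[payout] = (13/18)·3 + (5/18)·29 = 92/9
Expected profit = 92/9 − 5 = 47/9 ≈ $5.22

$5.22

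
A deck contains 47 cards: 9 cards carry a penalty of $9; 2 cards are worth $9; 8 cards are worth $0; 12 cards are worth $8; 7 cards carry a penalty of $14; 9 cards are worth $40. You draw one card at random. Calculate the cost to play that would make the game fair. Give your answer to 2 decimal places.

$6.28

E[payout] = (9/47)·(-9) + (2/47)·9 + (8/47)·0 + (12/47)·8 + (7/47)·(-14) + (9/47)·40 = 295/47
Fair fee = E[payout] = 295/47 ≈ $6.28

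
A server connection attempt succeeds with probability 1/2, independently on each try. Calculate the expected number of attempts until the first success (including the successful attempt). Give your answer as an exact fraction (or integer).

2

For a geometric distribution, E[trials] = 1/p = 1/(1/2) = 2.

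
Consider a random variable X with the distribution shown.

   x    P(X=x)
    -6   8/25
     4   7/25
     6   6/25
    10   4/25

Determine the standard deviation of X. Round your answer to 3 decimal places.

E[X] = 56/25, E[X²] = 1016/25
Var(X) = E[X²] − (E[X])² = 1016/25 − 3136/625 = 22264/625
SD(X) = √(22264/625) ≈ 5.968

5.968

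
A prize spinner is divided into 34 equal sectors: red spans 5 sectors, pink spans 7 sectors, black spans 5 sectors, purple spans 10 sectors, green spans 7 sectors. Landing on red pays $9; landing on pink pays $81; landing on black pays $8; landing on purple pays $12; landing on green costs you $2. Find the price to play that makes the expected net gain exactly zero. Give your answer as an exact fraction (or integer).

E[payout] = (5/34)·9 + (7/34)·81 + (5/34)·8 + (10/34)·12 + (7/34)·(-2) = 379/17
Fair fee = E[payout] = 379/17

379/17 dollars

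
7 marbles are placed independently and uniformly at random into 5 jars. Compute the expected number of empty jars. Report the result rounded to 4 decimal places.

Let Xⱼ=1 if jar j is empty. P(Xⱼ=1) = ((5-1)/5)^7 = 16384/78125.
By linearity, E[#empty] = 5·16384/78125 = 16384/15625.
≈ 1.0486

1.0486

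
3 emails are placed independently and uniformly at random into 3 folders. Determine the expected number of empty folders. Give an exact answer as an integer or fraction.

8/9

Let Xⱼ=1 if folder j is empty. P(Xⱼ=1) = ((3-1)/3)^3 = 8/27.
By linearity, E[#empty] = 3·8/27 = 8/9.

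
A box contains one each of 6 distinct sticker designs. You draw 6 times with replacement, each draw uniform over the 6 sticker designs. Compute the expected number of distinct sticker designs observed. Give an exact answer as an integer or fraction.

Let Xⱼ=1 if type j appears at least once. P(Xⱼ=1) = 1 − ((6−1)/6)^6 = 31031/46656.
E[#distinct] = 6·31031/46656 = 31031/7776.

31031/7776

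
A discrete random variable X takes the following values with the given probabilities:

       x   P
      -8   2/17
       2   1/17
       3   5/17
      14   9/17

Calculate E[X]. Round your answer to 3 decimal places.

E[X] = (2/17)·(-8) + (1/17)·2 + (5/17)·3 + (9/17)·14
     = 127/17 ≈ 7.471

7.471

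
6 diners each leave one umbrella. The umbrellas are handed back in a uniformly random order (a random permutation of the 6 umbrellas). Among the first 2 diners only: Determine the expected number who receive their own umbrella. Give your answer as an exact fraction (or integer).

Let Xᵢ = 1 if person i gets their own umbrella. For each i, P(Xᵢ=1) = 1/6.
By linearity of expectation, E[X₁+…+X_2] = 2·(1/6) = 1/3.

1/3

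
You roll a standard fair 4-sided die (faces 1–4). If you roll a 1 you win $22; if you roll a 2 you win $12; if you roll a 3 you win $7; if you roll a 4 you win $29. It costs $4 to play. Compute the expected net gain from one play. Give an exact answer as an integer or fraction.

E[payout] = (1/4)·7 + (1/4)·12 + (1/4)·22 + (1/4)·29 = 35/2
Expected profit = 35/2 − 4 = 27/2

27/2 dollars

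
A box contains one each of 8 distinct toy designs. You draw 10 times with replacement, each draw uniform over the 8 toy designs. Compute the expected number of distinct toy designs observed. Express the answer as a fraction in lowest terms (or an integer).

Let Xⱼ=1 if type j appears at least once. P(Xⱼ=1) = 1 − ((8−1)/8)^10 = 791266575/1073741824.
E[#distinct] = 8·791266575/1073741824 = 791266575/134217728.

791266575/134217728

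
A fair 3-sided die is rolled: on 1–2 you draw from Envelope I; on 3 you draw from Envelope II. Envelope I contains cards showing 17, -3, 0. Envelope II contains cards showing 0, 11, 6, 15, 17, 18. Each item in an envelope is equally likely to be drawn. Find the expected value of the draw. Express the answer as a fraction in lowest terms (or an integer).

41/6

E[X | Envelope I] = (17 − 3 + 0)/3 = 14/3
E[X | Envelope II] = (0 + 11 + 6 + 15 + 17 + 18)/6 = 67/6
E[X] = (2/3)·14/3 + (1/3)·67/6 = 41/6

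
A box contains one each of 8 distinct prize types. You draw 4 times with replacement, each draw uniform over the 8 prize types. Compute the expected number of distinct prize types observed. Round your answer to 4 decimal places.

Let Xⱼ=1 if type j appears at least once. P(Xⱼ=1) = 1 − ((8−1)/8)^4 = 1695/4096.
E[#distinct] = 8·1695/4096 = 1695/512.
≈ 3.3105

3.3105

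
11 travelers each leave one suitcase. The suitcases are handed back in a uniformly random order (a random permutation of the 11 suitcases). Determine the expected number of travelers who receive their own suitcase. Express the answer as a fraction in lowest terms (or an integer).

1

Let Xᵢ = 1 if person i gets their own suitcase. For each i, P(Xᵢ=1) = 1/11.
By linearity of expectation, E[X₁+…+X_11] = 11·(1/11) = 1.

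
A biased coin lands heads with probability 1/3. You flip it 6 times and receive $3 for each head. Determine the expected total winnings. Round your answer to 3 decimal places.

$6.000

E[#heads] = 6·1/3 = 2 (linearity over flips).
E[winnings] = 3·2 = 6.
≈ 6.000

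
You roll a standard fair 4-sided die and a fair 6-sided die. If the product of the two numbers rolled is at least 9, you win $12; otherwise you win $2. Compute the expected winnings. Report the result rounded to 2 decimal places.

$6.17

E[payout] = (7/12)·2 + (5/12)·12 = 37/6
≈ $6.17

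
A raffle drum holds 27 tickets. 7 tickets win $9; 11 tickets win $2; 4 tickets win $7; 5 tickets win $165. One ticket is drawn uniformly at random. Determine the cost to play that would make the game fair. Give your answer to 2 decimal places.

$34.74

E[payout] = (7/27)·9 + (11/27)·2 + (4/27)·7 + (5/27)·165 = 938/27
Fair fee = E[payout] = 938/27 ≈ $34.74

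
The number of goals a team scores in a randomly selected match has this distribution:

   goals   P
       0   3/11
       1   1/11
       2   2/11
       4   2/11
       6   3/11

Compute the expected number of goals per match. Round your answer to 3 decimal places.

E[X] = (3/11)·0 + (1/11)·1 + (2/11)·2 + (2/11)·4 + (3/11)·6
     = 31/11 ≈ 2.818

2.818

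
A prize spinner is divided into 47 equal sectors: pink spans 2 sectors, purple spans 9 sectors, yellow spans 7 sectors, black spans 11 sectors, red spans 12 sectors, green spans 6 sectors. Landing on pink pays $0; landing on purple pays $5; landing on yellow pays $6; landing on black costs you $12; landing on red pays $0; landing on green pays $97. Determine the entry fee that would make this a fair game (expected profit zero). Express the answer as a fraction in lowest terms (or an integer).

E[payout] = (2/47)·0 + (9/47)·5 + (7/47)·6 + (11/47)·(-12) + (12/47)·0 + (6/47)·97 = 537/47
Fair fee = E[payout] = 537/47

537/47 dollars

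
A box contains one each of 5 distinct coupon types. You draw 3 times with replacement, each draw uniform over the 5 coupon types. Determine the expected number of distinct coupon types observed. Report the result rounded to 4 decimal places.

Let Xⱼ=1 if type j appears at least once. P(Xⱼ=1) = 1 − ((5−1)/5)^3 = 61/125.
E[#distinct] = 5·61/125 = 61/25.
≈ 2.4400

2.4400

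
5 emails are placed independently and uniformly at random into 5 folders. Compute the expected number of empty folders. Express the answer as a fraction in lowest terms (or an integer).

1024/625

Let Xⱼ=1 if folder j is empty. P(Xⱼ=1) = ((5-1)/5)^5 = 1024/3125.
By linearity, E[#empty] = 5·1024/3125 = 1024/625.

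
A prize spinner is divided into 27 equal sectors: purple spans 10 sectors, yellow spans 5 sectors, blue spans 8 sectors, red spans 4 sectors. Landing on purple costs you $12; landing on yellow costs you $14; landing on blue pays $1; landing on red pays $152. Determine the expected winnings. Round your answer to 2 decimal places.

$15.78

E[payout] = (10/27)·(-12) + (5/27)·(-14) + (8/27)·1 + (4/27)·152 = 142/9
≈ $15.78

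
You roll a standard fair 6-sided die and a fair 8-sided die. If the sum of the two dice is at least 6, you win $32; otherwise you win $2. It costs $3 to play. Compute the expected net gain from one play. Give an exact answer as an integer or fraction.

91/4 dollars

E[payout] = (5/24)·2 + (19/24)·32 = 103/4
Expected profit = 103/4 − 3 = 91/4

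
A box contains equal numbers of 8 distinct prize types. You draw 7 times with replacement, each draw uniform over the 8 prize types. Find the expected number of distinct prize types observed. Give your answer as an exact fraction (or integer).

Let Xⱼ=1 if type j appears at least once. P(Xⱼ=1) = 1 − ((8−1)/8)^7 = 1273609/2097152.
E[#distinct] = 8·1273609/2097152 = 1273609/262144.

1273609/262144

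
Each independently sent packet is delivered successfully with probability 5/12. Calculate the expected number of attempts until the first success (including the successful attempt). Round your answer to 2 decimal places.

2.40

For a geometric distribution, E[trials] = 1/p = 1/(5/12) = 12/5.
≈ 2.40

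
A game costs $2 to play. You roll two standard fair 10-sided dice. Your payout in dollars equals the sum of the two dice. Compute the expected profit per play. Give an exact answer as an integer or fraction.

$9

Distribution of the sum of the two dice: 2 w.p. 1/100, 3 w.p. 1/50, 4 w.p. 3/100, 5 w.p. 1/25, 6 w.p. 1/20, 7 w.p. 3/50, …
E[payout] = (1/100)·2 + (1/50)·3 + (3/100)·4 + (1/25)·5 + (1/20)·6 + (3/50)·7 + (7/100)·8 + (2/25)·9 + (9/100)·10 + (1/10)·11 + (9/100)·12 + (2/25)·13 + (7/100)·14 + (3/50)·15 + (1/20)·16 + (1/25)·17 + (3/100)·18 + (1/50)·19 + (1/100)·20 = 11
Expected profit = 11 − 2 = 9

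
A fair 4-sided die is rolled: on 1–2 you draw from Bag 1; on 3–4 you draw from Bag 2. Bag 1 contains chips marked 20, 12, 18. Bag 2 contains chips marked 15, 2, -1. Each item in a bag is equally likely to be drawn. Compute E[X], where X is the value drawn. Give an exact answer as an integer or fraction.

E[X | Bag 1] = (20 + 12 + 18)/3 = 50/3
E[X | Bag 2] = (15 + 2 − 1)/3 = 16/3
E[X] = (1/2)·50/3 + (1/2)·16/3 = 11

11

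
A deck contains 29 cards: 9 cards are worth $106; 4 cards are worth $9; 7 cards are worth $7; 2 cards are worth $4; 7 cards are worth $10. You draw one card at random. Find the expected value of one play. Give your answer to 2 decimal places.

E[payout] = (9/29)·106 + (4/29)·9 + (7/29)·7 + (2/29)·4 + (7/29)·10 = 1117/29
≈ $38.52

$38.52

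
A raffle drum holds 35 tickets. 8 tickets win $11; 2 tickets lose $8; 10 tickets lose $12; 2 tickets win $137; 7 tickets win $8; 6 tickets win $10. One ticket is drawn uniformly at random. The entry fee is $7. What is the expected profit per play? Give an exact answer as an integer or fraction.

E[payout] = (8/35)·11 + (2/35)·(-8) + (10/35)·(-12) + (2/35)·137 + (7/35)·8 + (6/35)·10 = 342/35
Expected profit = 342/35 − 7 = 97/35

97/35 dollars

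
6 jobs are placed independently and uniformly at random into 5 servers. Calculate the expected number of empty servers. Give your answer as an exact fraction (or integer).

4096/3125

Let Xⱼ=1 if server j is empty. P(Xⱼ=1) = ((5-1)/5)^6 = 4096/15625.
By linearity, E[#empty] = 5·4096/15625 = 4096/3125.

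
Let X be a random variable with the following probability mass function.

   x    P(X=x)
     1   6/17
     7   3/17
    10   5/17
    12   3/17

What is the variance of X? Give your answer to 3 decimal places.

E[X] = (6/17)·1 + (3/17)·7 + (5/17)·10 + (3/17)·12 = 113/17
E[X²] = (6/17)·1 + (3/17)·49 + (5/17)·100 + (3/17)·144 = 1085/17
Var(X) = 1085/17 − (113/17)² = 5676/289 ≈ 19.640

19.640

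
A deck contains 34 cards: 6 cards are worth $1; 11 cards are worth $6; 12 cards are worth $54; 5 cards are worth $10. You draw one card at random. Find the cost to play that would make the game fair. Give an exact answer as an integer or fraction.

385/17 dollars

E[payout] = (6/34)·1 + (11/34)·6 + (12/34)·54 + (5/34)·10 = 385/17
Fair fee = E[payout] = 385/17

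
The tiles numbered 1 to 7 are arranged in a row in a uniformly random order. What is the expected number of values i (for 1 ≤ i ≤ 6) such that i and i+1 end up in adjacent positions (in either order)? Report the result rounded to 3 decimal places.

For each i ∈ {1,…,6}, let Xᵢ = 1 if i and i+1 are adjacent. P(Xᵢ=1) = 2·(7−1)!/7! = 2/7.
By linearity, E[ΣXᵢ] = (6)·(2/7) = 12/7.
≈ 1.714

1.714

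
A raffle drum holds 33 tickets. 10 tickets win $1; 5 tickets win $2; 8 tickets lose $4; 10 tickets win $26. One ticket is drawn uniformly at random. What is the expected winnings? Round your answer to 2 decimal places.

E[payout] = (10/33)·1 + (5/33)·2 + (8/33)·(-4) + (10/33)·26 = 248/33
≈ $7.52

$7.52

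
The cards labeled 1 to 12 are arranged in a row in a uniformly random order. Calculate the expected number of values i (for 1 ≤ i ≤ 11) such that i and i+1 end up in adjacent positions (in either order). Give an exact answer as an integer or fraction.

For each i ∈ {1,…,11}, let Xᵢ = 1 if i and i+1 are adjacent. P(Xᵢ=1) = 2·(12−1)!/12! = 2/12.
By linearity, E[ΣXᵢ] = (11)·(2/12) = 11/6.

11/6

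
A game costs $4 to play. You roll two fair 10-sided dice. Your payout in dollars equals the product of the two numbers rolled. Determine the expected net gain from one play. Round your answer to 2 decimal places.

Distribution of the product of the two numbers rolled: 1 w.p. 1/100, 2 w.p. 1/50, 3 w.p. 1/50, 4 w.p. 3/100, 5 w.p. 1/50, 6 w.p. 1/25, …
E[payout] = (1/100)·1 + (1/50)·2 + (1/50)·3 + (3/100)·4 + (1/50)·5 + (1/25)·6 + (1/50)·7 + (1/25)·8 + (3/100)·9 + (1/25)·10 + (1/25)·12 + (1/50)·14 + (1/50)·15 + (3/100)·16 + (1/25)·18 + (1/25)·20 + (1/50)·21 + (1/25)·24 + (1/100)·25 + (1/50)·27 + (1/50)·28 + (1/25)·30 + (1/50)·32 + (1/50)·35 + (3/100)·36 + (1/25)·40 + (1/50)·42 + (1/50)·45 + (1/50)·48 + (1/100)·49 + (1/50)·50 + (1/50)·54 + (1/50)·56 + (1/50)·60 + (1/50)·63 + (1/100)·64 + (1/50)·70 + (1/50)·72 + (1/50)·80 + (1/100)·81 + (1/50)·90 + (1/100)·100 = 121/4
Expected profit = 121/4 − 4 = 105/4 ≈ $26.25

$26.25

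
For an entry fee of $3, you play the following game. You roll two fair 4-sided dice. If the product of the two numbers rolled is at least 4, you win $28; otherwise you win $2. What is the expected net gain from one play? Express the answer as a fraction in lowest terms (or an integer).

E[payout] = (5/16)·2 + (11/16)·28 = 159/8
Expected profit = 159/8 − 3 = 135/8

135/8 dollars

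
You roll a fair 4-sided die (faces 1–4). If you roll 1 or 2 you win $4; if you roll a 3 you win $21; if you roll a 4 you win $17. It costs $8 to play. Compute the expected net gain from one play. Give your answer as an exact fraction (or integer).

7/2 dollars

E[payout] = (1/2)·4 + (1/4)·17 + (1/4)·21 = 23/2
Expected profit = 23/2 − 8 = 7/2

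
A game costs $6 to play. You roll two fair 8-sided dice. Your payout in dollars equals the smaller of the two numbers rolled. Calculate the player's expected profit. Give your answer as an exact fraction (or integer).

Distribution of the smaller of the two numbers rolled: 1 w.p. 15/64, 2 w.p. 13/64, 3 w.p. 11/64, 4 w.p. 9/64, 5 w.p. 7/64, 6 w.p. 5/64, …
E[payout] = (15/64)·1 + (13/64)·2 + (11/64)·3 + (9/64)·4 + (7/64)·5 + (5/64)·6 + (3/64)·7 + (1/64)·8 = 51/16
Expected profit = 51/16 − 6 = -45/16

-45/16 dollars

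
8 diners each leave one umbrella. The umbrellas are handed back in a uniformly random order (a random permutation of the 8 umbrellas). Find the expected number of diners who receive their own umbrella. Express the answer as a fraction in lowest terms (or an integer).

Let Xᵢ = 1 if person i gets their own umbrella. For each i, P(Xᵢ=1) = 1/8.
By linearity of expectation, E[X₁+…+X_8] = 8·(1/8) = 1.

1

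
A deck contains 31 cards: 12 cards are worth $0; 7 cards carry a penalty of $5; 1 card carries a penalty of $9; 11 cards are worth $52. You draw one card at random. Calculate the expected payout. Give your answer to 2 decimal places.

E[payout] = (12/31)·0 + (7/31)·(-5) + (1/31)·(-9) + (11/31)·52 = 528/31
≈ $17.03

$17.03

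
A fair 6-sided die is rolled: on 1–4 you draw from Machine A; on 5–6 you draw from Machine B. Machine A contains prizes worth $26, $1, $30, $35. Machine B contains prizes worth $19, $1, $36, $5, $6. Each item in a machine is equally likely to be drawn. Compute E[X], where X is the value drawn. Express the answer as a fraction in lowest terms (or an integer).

99/5 dollars

E[X | Machine A] = (26 + 1 + 30 + 35)/4 = 23
E[X | Machine B] = (19 + 1 + 36 + 5 + 6)/5 = 67/5
E[X] = (2/3)·23 + (1/3)·67/5 = 99/5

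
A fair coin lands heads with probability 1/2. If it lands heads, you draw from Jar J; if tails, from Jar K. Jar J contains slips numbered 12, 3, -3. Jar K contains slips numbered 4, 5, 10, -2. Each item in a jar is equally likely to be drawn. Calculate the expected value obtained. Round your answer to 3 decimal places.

E[X | Jar J] = (12 + 3 − 3)/3 = 4
E[X | Jar K] = (4 + 5 + 10 − 2)/4 = 17/4
E[X] = (1/2)·4 + (1/2)·17/4 = 33/8 ≈ 4.125

4.125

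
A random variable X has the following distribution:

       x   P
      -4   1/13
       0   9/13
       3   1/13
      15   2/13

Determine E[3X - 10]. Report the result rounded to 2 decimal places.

E[3x-10] = (1/13)·(-22) + (9/13)·(-10) + (1/13)·(-1) + (2/13)·35
     = -43/13 ≈ -3.31

-3.31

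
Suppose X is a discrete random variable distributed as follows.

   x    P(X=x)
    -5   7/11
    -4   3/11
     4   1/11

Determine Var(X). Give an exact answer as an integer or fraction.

780/121

E[X] = (7/11)·(-5) + (3/11)·(-4) + (1/11)·4 = -43/11
E[X²] = (7/11)·25 + (3/11)·16 + (1/11)·16 = 239/11
Var(X) = 239/11 − (-43/11)² = 780/121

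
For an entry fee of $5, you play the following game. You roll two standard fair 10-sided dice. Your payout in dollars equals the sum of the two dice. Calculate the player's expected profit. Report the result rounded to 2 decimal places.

Distribution of the sum of the two dice: 2 w.p. 1/100, 3 w.p. 1/50, 4 w.p. 3/100, 5 w.p. 1/25, 6 w.p. 1/20, 7 w.p. 3/50, …
E[payout] = (1/100)·2 + (1/50)·3 + (3/100)·4 + (1/25)·5 + (1/20)·6 + (3/50)·7 + (7/100)·8 + (2/25)·9 + (9/100)·10 + (1/10)·11 + (9/100)·12 + (2/25)·13 + (7/100)·14 + (3/50)·15 + (1/20)·16 + (1/25)·17 + (3/100)·18 + (1/50)·19 + (1/100)·20 = 11
Expected profit = 11 − 5 = 6 ≈ $6.00

$6.00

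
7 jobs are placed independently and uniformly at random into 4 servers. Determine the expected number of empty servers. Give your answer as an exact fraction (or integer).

2187/4096

Let Xⱼ=1 if server j is empty. P(Xⱼ=1) = ((4-1)/4)^7 = 2187/16384.
By linearity, E[#empty] = 4·2187/16384 = 2187/4096.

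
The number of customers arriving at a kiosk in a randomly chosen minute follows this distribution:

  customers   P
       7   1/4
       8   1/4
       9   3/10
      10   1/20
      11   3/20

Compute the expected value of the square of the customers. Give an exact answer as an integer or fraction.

E[X²] = (1/4)·49 + (1/4)·64 + (3/10)·81 + (1/20)·100 + (3/20)·121
     = 757/10

757/10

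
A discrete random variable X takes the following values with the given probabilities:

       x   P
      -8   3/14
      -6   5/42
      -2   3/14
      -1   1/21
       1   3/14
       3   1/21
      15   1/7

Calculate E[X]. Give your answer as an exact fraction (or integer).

E[X] = (3/14)·(-8) + (5/42)·(-6) + (3/14)·(-2) + (1/21)·(-1) + (3/14)·1 + (1/21)·3 + (1/7)·15
     = -17/42

-17/42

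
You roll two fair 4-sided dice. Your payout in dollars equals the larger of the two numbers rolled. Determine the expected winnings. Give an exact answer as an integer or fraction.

25/8 dollars

Distribution of the larger of the two numbers rolled: 1 w.p. 1/16, 2 w.p. 3/16, 3 w.p. 5/16, 4 w.p. 7/16
E[payout] = (1/16)·1 + (3/16)·2 + (5/16)·3 + (7/16)·4 = 25/8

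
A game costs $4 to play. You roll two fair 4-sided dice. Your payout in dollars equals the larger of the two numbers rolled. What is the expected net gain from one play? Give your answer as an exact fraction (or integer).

Distribution of the larger of the two numbers rolled: 1 w.p. 1/16, 2 w.p. 3/16, 3 w.p. 5/16, 4 w.p. 7/16
E[payout] = (1/16)·1 + (3/16)·2 + (5/16)·3 + (7/16)·4 = 25/8
Expected profit = 25/8 − 4 = -7/8

-7/8 dollars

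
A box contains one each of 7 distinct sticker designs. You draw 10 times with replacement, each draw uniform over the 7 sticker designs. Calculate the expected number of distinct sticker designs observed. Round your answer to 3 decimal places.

Let Xⱼ=1 if type j appears at least once. P(Xⱼ=1) = 1 − ((7−1)/7)^10 = 222009073/282475249.
E[#distinct] = 7·222009073/282475249 = 222009073/40353607.
≈ 5.502

5.502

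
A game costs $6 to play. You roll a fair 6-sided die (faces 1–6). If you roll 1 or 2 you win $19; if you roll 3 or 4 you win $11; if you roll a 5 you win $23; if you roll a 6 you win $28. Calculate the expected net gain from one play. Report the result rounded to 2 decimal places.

$12.50

E[payout] = (1/3)·11 + (1/3)·19 + (1/6)·23 + (1/6)·28 = 37/2
Expected profit = 37/2 − 6 = 25/2 ≈ $12.50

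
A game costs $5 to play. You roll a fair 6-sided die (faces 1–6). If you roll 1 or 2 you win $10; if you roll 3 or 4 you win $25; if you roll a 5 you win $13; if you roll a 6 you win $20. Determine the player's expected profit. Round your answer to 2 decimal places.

E[payout] = (1/3)·10 + (1/6)·13 + (1/6)·20 + (1/3)·25 = 103/6
Expected profit = 103/6 − 5 = 73/6 ≈ $12.17

$12.17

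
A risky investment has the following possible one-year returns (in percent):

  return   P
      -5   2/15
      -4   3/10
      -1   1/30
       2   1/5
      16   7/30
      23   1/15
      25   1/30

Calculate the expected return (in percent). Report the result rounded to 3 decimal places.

E[X] = (2/15)·(-5) + (3/10)·(-4) + (1/30)·(-1) + (1/5)·2 + (7/30)·16 + (1/15)·23 + (1/30)·25
     = 23/5 ≈ 4.600

4.600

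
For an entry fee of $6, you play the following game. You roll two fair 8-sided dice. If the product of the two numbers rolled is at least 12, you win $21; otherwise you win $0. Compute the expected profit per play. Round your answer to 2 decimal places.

$7.45

E[payout] = (23/64)·0 + (41/64)·21 = 861/64
Expected profit = 861/64 − 6 = 477/64 ≈ $7.45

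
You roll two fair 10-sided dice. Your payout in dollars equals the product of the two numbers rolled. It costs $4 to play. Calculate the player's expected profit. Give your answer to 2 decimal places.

Distribution of the product of the two numbers rolled: 1 w.p. 1/100, 2 w.p. 1/50, 3 w.p. 1/50, 4 w.p. 3/100, 5 w.p. 1/50, 6 w.p. 1/25, …
E[payout] = (1/100)·1 + (1/50)·2 + (1/50)·3 + (3/100)·4 + (1/50)·5 + (1/25)·6 + (1/50)·7 + (1/25)·8 + (3/100)·9 + (1/25)·10 + (1/25)·12 + (1/50)·14 + (1/50)·15 + (3/100)·16 + (1/25)·18 + (1/25)·20 + (1/50)·21 + (1/25)·24 + (1/100)·25 + (1/50)·27 + (1/50)·28 + (1/25)·30 + (1/50)·32 + (1/50)·35 + (3/100)·36 + (1/25)·40 + (1/50)·42 + (1/50)·45 + (1/50)·48 + (1/100)·49 + (1/50)·50 + (1/50)·54 + (1/50)·56 + (1/50)·60 + (1/50)·63 + (1/100)·64 + (1/50)·70 + (1/50)·72 + (1/50)·80 + (1/100)·81 + (1/50)·90 + (1/100)·100 = 121/4
Expected profit = 121/4 − 4 = 105/4 ≈ $26.25

$26.25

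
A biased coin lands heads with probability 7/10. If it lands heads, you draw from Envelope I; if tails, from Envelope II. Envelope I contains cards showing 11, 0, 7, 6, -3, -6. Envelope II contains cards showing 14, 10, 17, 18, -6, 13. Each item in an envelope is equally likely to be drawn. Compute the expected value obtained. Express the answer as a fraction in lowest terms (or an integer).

E[X | Envelope I] = (11 + 0 + 7 + 6 − 3 − 6)/6 = 5/2
E[X | Envelope II] = (14 + 10 + 17 + 18 − 6 + 13)/6 = 11
E[X] = (7/10)·5/2 + (3/10)·11 = 101/20

101/20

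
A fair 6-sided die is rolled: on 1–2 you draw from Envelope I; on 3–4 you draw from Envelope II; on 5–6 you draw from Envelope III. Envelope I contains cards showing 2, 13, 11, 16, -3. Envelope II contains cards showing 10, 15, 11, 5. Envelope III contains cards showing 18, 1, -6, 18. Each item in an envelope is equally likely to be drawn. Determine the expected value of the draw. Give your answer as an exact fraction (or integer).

43/5

E[X | Envelope I] = (2 + 13 + 11 + 16 − 3)/5 = 39/5
E[X | Envelope II] = (10 + 15 + 11 + 5)/4 = 41/4
E[X | Envelope III] = (18 + 1 − 6 + 18)/4 = 31/4
E[X] = (1/3)·39/5 + (1/3)·41/4 + (1/3)·31/4 = 43/5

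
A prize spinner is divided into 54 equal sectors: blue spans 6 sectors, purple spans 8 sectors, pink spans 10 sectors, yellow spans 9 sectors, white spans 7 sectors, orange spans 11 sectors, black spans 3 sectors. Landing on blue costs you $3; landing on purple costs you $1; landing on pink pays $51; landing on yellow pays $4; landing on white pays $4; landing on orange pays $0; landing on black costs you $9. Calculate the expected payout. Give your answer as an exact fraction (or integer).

521/54 dollars

E[payout] = (6/54)·(-3) + (8/54)·(-1) + (10/54)·51 + (9/54)·4 + (7/54)·4 + (11/54)·0 + (3/54)·(-9) = 521/54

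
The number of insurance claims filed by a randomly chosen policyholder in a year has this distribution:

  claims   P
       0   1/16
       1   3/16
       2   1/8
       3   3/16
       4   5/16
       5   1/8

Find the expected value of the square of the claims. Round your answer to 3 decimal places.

10.500

E[X²] = (1/16)·0 + (3/16)·1 + (1/8)·4 + (3/16)·9 + (5/16)·16 + (1/8)·25
     = 21/2 ≈ 10.500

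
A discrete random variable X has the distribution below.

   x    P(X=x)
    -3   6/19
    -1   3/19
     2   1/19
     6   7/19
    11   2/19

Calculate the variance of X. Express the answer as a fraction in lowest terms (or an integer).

8520/361

E[X] = (6/19)·(-3) + (3/19)·(-1) + (1/19)·2 + (7/19)·6 + (2/19)·11 = 45/19
E[X²] = (6/19)·9 + (3/19)·1 + (1/19)·4 + (7/19)·36 + (2/19)·121 = 555/19
Var(X) = 555/19 − (45/19)² = 8520/361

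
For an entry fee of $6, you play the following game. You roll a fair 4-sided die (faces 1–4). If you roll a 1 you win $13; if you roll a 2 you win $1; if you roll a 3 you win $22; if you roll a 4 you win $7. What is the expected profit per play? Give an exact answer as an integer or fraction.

E[payout] = (1/4)·1 + (1/4)·7 + (1/4)·13 + (1/4)·22 = 43/4
Expected profit = 43/4 − 6 = 19/4

19/4 dollars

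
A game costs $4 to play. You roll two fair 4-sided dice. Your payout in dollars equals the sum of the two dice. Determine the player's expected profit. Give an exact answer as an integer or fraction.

$1

Distribution of the sum of the two dice: 2 w.p. 1/16, 3 w.p. 1/8, 4 w.p. 3/16, 5 w.p. 1/4, 6 w.p. 3/16, 7 w.p. 1/8, …
E[payout] = (1/16)·2 + (1/8)·3 + (3/16)·4 + (1/4)·5 + (3/16)·6 + (1/8)·7 + (1/16)·8 = 5
Expected profit = 5 − 4 = 1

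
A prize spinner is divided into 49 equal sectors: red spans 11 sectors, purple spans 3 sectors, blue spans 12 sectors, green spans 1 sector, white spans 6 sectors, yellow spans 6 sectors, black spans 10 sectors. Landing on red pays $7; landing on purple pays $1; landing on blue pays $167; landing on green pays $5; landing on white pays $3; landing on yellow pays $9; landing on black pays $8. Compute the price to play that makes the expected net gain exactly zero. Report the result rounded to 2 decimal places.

E[payout] = (11/49)·7 + (3/49)·1 + (12/49)·167 + (1/49)·5 + (6/49)·3 + (6/49)·9 + (10/49)·8 = 2241/49
Fair fee = E[payout] = 2241/49 ≈ $45.73

$45.73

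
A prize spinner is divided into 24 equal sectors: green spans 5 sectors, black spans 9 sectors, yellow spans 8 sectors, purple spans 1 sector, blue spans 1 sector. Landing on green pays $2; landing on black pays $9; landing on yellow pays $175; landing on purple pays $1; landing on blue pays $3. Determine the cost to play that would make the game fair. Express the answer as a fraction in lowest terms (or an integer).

E[payout] = (5/24)·2 + (9/24)·9 + (8/24)·175 + (1/24)·1 + (1/24)·3 = 1495/24
Fair fee = E[payout] = 1495/24

1495/24 dollars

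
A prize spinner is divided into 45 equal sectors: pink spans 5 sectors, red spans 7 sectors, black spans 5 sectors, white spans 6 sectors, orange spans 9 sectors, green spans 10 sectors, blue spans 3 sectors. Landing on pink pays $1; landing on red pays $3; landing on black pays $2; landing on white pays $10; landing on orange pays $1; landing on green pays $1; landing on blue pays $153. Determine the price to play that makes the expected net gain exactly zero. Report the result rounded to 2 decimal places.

$12.76

E[payout] = (5/45)·1 + (7/45)·3 + (5/45)·2 + (6/45)·10 + (9/45)·1 + (10/45)·1 + (3/45)·153 = 574/45
Fair fee = E[payout] = 574/45 ≈ $12.76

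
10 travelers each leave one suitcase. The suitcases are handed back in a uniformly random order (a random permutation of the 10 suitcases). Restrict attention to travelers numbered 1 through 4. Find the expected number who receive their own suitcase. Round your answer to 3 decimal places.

0.400

Let Xᵢ = 1 if person i gets their own suitcase. For each i, P(Xᵢ=1) = 1/10.
By linearity of expectation, E[X₁+…+X_4] = 4·(1/10) = 2/5.
≈ 0.400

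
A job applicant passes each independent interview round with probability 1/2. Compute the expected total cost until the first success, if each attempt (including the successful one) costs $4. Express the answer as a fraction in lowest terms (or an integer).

$8

E[#attempts] = 1/p = 2; E[cost] = 4·2 = 8.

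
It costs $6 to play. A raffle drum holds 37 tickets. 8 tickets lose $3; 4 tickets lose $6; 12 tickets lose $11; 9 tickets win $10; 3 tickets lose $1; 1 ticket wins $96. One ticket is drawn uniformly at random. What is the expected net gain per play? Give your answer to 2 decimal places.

E[payout] = (8/37)·(-3) + (4/37)·(-6) + (12/37)·(-11) + (9/37)·10 + (3/37)·(-1) + (1/37)·96 = 3/37
Expected profit = 3/37 − 6 = -219/37 ≈ -$5.92

-$5.92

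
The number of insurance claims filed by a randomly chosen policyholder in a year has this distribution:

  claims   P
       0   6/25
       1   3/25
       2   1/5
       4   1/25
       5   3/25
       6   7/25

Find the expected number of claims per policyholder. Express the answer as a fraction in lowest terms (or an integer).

E[X] = (6/25)·0 + (3/25)·1 + (1/5)·2 + (1/25)·4 + (3/25)·5 + (7/25)·6
     = 74/25

74/25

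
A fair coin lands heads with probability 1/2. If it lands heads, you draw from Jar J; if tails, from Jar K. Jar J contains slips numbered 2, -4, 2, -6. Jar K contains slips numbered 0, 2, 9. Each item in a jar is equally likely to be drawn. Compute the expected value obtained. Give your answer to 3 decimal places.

E[X | Jar J] = (2 − 4 + 2 − 6)/4 = -3/2
E[X | Jar K] = (0 + 2 + 9)/3 = 11/3
E[X] = (1/2)·(-3/2) + (1/2)·11/3 = 13/12 ≈ 1.083

1.083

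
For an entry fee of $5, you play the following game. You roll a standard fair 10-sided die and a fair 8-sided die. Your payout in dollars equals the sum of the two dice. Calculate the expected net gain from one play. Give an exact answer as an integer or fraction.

Distribution of the sum of the two dice: 2 w.p. 1/80, 3 w.p. 1/40, 4 w.p. 3/80, 5 w.p. 1/20, 6 w.p. 1/16, 7 w.p. 3/40, …
E[payout] = (1/80)·2 + (1/40)·3 + (3/80)·4 + (1/20)·5 + (1/16)·6 + (3/40)·7 + (7/80)·8 + (1/10)·9 + (1/10)·10 + (1/10)·11 + (7/80)·12 + (3/40)·13 + (1/16)·14 + (1/20)·15 + (3/80)·16 + (1/40)·17 + (1/80)·18 = 10
Expected profit = 10 − 5 = 5

$5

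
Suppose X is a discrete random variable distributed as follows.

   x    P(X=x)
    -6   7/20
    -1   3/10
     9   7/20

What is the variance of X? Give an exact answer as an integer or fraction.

651/16

E[X] = (7/20)·(-6) + (3/10)·(-1) + (7/20)·9 = 3/4
E[X²] = (7/20)·36 + (3/10)·1 + (7/20)·81 = 165/4
Var(X) = 165/4 − (3/4)² = 651/16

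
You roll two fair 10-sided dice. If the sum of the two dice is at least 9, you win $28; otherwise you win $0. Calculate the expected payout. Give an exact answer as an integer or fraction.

E[payout] = (7/25)·0 + (18/25)·28 = 504/25

504/25 dollars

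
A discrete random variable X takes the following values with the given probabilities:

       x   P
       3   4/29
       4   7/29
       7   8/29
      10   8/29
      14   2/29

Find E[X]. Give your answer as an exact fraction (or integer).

204/29

E[X] = (4/29)·3 + (7/29)·4 + (8/29)·7 + (8/29)·10 + (2/29)·14
     = 204/29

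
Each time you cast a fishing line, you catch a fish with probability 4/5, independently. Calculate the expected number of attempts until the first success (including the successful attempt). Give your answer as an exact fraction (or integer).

For a geometric distribution, E[trials] = 1/p = 1/(4/5) = 5/4.

5/4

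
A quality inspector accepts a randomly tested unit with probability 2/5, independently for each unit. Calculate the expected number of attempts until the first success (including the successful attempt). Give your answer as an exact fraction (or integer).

For a geometric distribution, E[trials] = 1/p = 1/(2/5) = 5/2.

5/2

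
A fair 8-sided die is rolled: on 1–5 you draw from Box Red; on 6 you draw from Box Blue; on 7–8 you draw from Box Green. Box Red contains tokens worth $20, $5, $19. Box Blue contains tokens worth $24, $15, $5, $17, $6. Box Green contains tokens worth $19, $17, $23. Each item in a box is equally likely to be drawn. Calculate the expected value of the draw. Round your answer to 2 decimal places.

E[X | Box Red] = (20 + 5 + 19)/3 = 44/3
E[X | Box Blue] = (24 + 15 + 5 + 17 + 6)/5 = 67/5
E[X | Box Green] = (19 + 17 + 23)/3 = 59/3
E[X] = (5/8)·44/3 + (1/8)·67/5 + (1/4)·59/3 = 1891/120 ≈ 15.76

$15.76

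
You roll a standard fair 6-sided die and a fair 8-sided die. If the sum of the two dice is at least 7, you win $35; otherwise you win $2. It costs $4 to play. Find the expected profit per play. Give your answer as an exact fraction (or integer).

331/16 dollars

E[payout] = (5/16)·2 + (11/16)·35 = 395/16
Expected profit = 395/16 − 4 = 331/16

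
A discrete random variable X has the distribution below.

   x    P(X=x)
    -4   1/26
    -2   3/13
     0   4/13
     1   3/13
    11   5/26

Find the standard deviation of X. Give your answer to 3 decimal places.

E[X] = 45/26, E[X²] = 651/26
Var(X) = E[X²] − (E[X])² = 651/26 − 2025/676 = 14901/676
SD(X) = √(14901/676) ≈ 4.695

4.695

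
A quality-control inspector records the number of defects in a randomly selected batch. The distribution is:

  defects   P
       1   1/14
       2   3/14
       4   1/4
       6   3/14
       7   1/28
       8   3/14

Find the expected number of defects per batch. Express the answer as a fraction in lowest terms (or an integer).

19/4

E[X] = (1/14)·1 + (3/14)·2 + (1/4)·4 + (3/14)·6 + (1/28)·7 + (3/14)·8
     = 19/4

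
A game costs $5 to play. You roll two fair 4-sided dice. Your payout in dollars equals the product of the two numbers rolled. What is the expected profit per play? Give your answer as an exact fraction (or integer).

5/4 dollars

Distribution of the product of the two numbers rolled: 1 w.p. 1/16, 2 w.p. 1/8, 3 w.p. 1/8, 4 w.p. 3/16, 6 w.p. 1/8, 8 w.p. 1/8, …
E[payout] = (1/16)·1 + (1/8)·2 + (1/8)·3 + (3/16)·4 + (1/8)·6 + (1/8)·8 + (1/16)·9 + (1/8)·12 + (1/16)·16 = 25/4
Expected profit = 25/4 − 5 = 5/4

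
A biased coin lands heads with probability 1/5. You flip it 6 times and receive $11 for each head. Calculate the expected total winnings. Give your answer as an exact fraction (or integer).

66/5 dollars

E[#heads] = 6·1/5 = 6/5 (linearity over flips).
E[winnings] = 11·6/5 = 66/5.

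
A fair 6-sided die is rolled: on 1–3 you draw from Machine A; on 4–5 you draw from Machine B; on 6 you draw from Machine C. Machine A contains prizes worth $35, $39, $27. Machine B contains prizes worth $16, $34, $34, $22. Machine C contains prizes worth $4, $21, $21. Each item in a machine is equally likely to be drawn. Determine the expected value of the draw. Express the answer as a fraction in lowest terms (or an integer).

254/9 dollars

E[X | Machine A] = (35 + 39 + 27)/3 = 101/3
E[X | Machine B] = (16 + 34 + 34 + 22)/4 = 53/2
E[X | Machine C] = (4 + 21 + 21)/3 = 46/3
E[X] = (1/2)·101/3 + (1/3)·53/2 + (1/6)·46/3 = 254/9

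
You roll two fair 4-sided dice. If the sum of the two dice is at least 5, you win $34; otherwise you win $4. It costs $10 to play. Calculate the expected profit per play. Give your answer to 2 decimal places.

E[payout] = (3/8)·4 + (5/8)·34 = 91/4
Expected profit = 91/4 − 10 = 51/4 ≈ $12.75

$12.75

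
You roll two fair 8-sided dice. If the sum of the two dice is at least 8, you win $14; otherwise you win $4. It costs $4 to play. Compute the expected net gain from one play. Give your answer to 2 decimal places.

E[payout] = (21/64)·4 + (43/64)·14 = 343/32
Expected profit = 343/32 − 4 = 215/32 ≈ $6.72

$6.72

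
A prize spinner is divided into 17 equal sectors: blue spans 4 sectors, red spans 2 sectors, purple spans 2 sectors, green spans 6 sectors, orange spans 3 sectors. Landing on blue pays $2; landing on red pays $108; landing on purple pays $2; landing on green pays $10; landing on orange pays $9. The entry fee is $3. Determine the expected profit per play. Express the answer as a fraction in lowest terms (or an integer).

E[payout] = (4/17)·2 + (2/17)·108 + (2/17)·2 + (6/17)·10 + (3/17)·9 = 315/17
Expected profit = 315/17 − 3 = 264/17

264/17 dollars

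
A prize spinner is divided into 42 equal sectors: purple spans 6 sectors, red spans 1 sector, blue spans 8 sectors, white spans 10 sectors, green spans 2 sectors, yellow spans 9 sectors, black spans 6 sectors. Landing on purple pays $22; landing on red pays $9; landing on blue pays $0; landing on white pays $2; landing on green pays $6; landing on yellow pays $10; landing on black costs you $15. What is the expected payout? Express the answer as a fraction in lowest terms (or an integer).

173/42 dollars

E[payout] = (6/42)·22 + (1/42)·9 + (8/42)·0 + (10/42)·2 + (2/42)·6 + (9/42)·10 + (6/42)·(-15) = 173/42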